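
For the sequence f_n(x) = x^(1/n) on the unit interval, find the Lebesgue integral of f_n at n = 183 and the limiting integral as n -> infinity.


At n = 183: f_183(x) = x^(1/183).
Step 1: integral(x^(1/183), 0, 1) = [x^(1/183+1) / (1/183+1)] from 0 to 1
     = 1 / (1/183 + 1) = 1 / ((183+1)/183) = 183/(183+1)
     = 183/184 = 0.994565
Step 2: As n -> infinity, f_n(x) = x^(1/n) -> 1 for x in (0,1], and f_n is increasing in n.
By MCT, lim_n integral(f_n) = integral(lim_n f_n) = integral(1, 0, 1) = 1.
Step 3: Verify convergence: 183/184 = 0.994565 -> 1


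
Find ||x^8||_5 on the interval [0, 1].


Step 1: ||f||_5 = (integral_0^1 |x^8|^5 dx)^(1/5)
     = (integral_0^1 x^40 dx)^(1/5)
Step 2: integral_0^1 x^40 dx = [x^41/(41)] from 0 to 1 = 1^41/41
     = 1/41 = 0.02439
Step 3: ||f||_5 = (0.02439)^(1/5) = 0.475821


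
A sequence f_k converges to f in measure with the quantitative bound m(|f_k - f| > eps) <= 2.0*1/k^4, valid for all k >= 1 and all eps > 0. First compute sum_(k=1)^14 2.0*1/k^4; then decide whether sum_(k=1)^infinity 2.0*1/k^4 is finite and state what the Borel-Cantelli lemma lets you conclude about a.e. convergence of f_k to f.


Step 1: List the terms 2.0*1/k^4 for k = 1 to 14:
  k=1: 2
  k=2: 0.125
  k=3: 0.024691
  k=4: 0.007812
  k=5: 0.0032
  k=6: 0.001543
  k=7: 8.329863e-04
  k=8: 4.882812e-04
  k=9: 3.048316e-04
  k=10: 2.000000e-04
  k=11: 1.366027e-04
  k=12: 9.645062e-05
  k=13: 7.002556e-05
  k=14: 5.206164e-05
Step 2: Partial sum = 2 + 0.125 + 0.024691 + 0.007812 + 0.0032 + 0.001543 + 8.329863e-04 + 4.882812e-04 + 3.048316e-04 + 2.000000e-04 + 1.366027e-04 + 9.645062e-05 + 7.002556e-05 + 5.206164e-05
     = 2.164428
Step 3: The full series sum_(k>=1) 2.0*1/k^4 converges (p-series with p = 4 > 1; a constant multiple of a convergent series converges).
Step 4: Fix eps > 0. Since sum_k m(|f_k - f| > eps) < infinity, the Borel-Cantelli lemma gives
        m(limsup_k {|f_k - f| > eps}) = 0, i.e. for a.e. x, |f_k(x) - f(x)| <= eps for all large k.
        Applying this with eps = 1/j for j = 1, 2, ... and intersecting the countably many full-measure sets,
        for a.e. x we get limsup_k |f_k(x) - f(x)| <= 1/j for every j, hence f_k -> f almost everywhere.
Conclusion: series converges; Borel-Cantelli yields f_k -> f a.e.


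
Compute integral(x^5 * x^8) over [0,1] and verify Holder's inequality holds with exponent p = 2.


Step 1: Exact integral of f*g = integral(x^13, 0, 1) = 1/14
     = 0.071429
Step 2: Holder bound with p=2, q=2:
  ||f||_p = (integral x^10 dx)^(1/2) = (1/11)^(1/2) = 0.301511
  ||g||_q = (integral x^16 dx)^(1/2) = (1/17)^(1/2) = 0.242536
Step 3: Holder bound = ||f||_p * ||g||_q = 0.301511 * 0.242536 = 0.073127
Verification: 0.071429 <= 0.073127 (Holder holds)


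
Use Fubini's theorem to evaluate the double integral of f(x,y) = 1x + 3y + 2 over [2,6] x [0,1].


By Fubini, integrate in x first, then y.
Step 1: Fix y, integrate over x in [2,6]:
  integral(1x + 3y + 2, x=2..6)
  = 1*(6^2 - 2^2)/2 + (3y + 2)*(6 - 2)
  = 16 + (3y + 2)*4
  = 16 + 12y + 8
  = 24 + 12y
Step 2: Integrate over y in [0,1]:
  integral(24 + 12y, y=0..1)
  = 24*1 + 12*(1^2 - 0^2)/2
  = 24 + 6
  = 30


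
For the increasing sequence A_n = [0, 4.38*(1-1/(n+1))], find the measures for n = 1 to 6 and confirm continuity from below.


By continuity of measure from below: if A_n increases to A, then m(A_n) -> m(A).
Here A = [0, 4.38], so m(A) = 4.38
Step 1: a_1 = 4.38*(1 - 1/2) = 2.19, m(A_1) = 2.19
Step 2: a_2 = 4.38*(1 - 1/3) = 2.92, m(A_2) = 2.92
Step 3: a_3 = 4.38*(1 - 1/4) = 3.285, m(A_3) = 3.285
Step 4: a_4 = 4.38*(1 - 1/5) = 3.504, m(A_4) = 3.504
Step 5: a_5 = 4.38*(1 - 1/6) = 3.65, m(A_5) = 3.65
Step 6: a_6 = 4.38*(1 - 1/7) = 3.7543, m(A_6) = 3.7543
Limit: m(A_n) -> m([0,4.38]) = 4.38


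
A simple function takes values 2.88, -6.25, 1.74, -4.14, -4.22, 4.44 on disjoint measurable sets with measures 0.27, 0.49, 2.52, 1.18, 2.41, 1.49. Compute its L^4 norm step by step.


Step 1: Compute |f_i|^4 for each value:
  |2.88|^4 = 68.797071
  |-6.25|^4 = 1525.878906
  |1.74|^4 = 9.166362
  |-4.14|^4 = 293.765888
  |-4.22|^4 = 317.139111
  |4.44|^4 = 388.626025
Step 2: Multiply by measures and sum:
  68.797071 * 0.27 = 18.575209
  1525.878906 * 0.49 = 747.680664
  9.166362 * 2.52 = 23.099232
  293.765888 * 1.18 = 346.643748
  317.139111 * 2.41 = 764.305256
  388.626025 * 1.49 = 579.052777
Sum = 18.575209 + 747.680664 + 23.099232 + 346.643748 + 764.305256 + 579.052777 = 2479.356887
Step 3: Take the p-th root:
||f||_4 = (2479.356887)^(1/4) = 7.056426


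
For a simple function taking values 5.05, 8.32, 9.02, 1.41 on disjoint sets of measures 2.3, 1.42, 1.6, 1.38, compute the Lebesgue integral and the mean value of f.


Step 1: Integral = sum(value_i * measure_i)
= 5.05*2.3 + 8.32*1.42 + 9.02*1.6 + 1.41*1.38
= 11.615 + 11.8144 + 14.432 + 1.9458
= 39.8072
Step 2: Total measure of domain = 2.3 + 1.42 + 1.6 + 1.38 = 6.7
Step 3: Average value = 39.8072 / 6.7 = 5.941373


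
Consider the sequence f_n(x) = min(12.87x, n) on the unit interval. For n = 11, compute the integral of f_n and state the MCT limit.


f(x) = 12.87x on [0,1]; f_n(x) = min(12.87x, n). At n = 11:
Step 1: f(x) reaches 11 at x = 11/12.87 = 0.854701
Step 2: integral(f_11) = integral(12.87x, 0, 0.854701) + integral(11, 0.854701, 1)
       = 12.87*0.854701^2/2 + 11*(1 - 0.854701)
       = 4.700855 + 1.598291
       = 6.299145
Step 3: As n -> infinity, f_n increases to f, so by MCT integral(f_n) -> integral(f) = 12.87/2 = 6.435.
Convergence: integral(f_11) = 6.299145 -> 6.435 as n -> infinity


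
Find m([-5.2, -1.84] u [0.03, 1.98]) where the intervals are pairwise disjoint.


For pairwise disjoint intervals, m(union) = sum of lengths.
= (-1.84 - -5.2) + (1.98 - 0.03)
= 3.36 + 1.95
= 5.31


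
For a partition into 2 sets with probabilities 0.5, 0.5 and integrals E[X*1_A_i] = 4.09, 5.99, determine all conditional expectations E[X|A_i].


For each cell A_i: E[X|A_i] = E[X*1_A_i] / P(A_i)
Step 1: E[X|A_1] = 4.09 / 0.5 = 8.18
Step 2: E[X|A_2] = 5.99 / 0.5 = 11.98
Verification: E[X] = sum E[X*1_A_i] = 4.09 + 5.99 = 10.08


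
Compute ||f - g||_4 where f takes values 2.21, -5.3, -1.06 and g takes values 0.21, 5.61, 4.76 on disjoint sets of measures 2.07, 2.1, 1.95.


Step 1: Compute differences f_i - g_i:
  2.21 - 0.21 = 2
  -5.3 - 5.61 = -10.91
  -1.06 - 4.76 = -5.82
Step 2: Compute |diff|^4 * measure for each set:
  |2|^4 * 2.07 = 16 * 2.07 = 33.12
  |-10.91|^4 * 2.1 = 14167.68859 * 2.1 = 29752.146038
  |-5.82|^4 * 1.95 = 1147.339482 * 1.95 = 2237.311989
Step 3: Sum = 32022.578028
Step 4: ||f-g||_4 = (32022.578028)^(1/4) = 13.377165


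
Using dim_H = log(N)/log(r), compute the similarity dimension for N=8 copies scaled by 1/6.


For a self-similar set with N copies scaled by 1/r:
dim_H = log(N)/log(r) = log(8)/log(6)
= 2.079442/1.791759
= 1.160558


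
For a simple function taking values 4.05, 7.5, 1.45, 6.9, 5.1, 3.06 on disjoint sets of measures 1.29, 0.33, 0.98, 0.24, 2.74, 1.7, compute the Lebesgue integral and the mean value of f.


Step 1: Integral = sum(value_i * measure_i)
= 4.05*1.29 + 7.5*0.33 + 1.45*0.98 + 6.9*0.24 + 5.1*2.74 + 3.06*1.7
= 5.2245 + 2.475 + 1.421 + 1.656 + 13.974 + 5.202
= 29.9525
Step 2: Total measure of domain = 1.29 + 0.33 + 0.98 + 0.24 + 2.74 + 1.7 = 7.28
Step 3: Average value = 29.9525 / 7.28 = 4.114354


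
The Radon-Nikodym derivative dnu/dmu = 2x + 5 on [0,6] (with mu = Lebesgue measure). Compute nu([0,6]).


nu(A) = integral_A (dnu/dmu) dmu = integral_0^6 (2x + 5) dx
Step 1: Antiderivative F(x) = (2/2)x^2 + 5x
Step 2: F(6) = (2/2)*6^2 + 5*6 = 36 + 30 = 66
Step 3: F(0) = (2/2)*0^2 + 5*0 = 0.0 + 0 = 0.0
Step 4: nu([0,6]) = F(6) - F(0) = 66 - 0.0 = 66


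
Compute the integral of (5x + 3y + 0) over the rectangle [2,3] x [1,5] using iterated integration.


By Fubini, integrate in x first, then y.
Step 1: Fix y, integrate over x in [2,3]:
  integral(5x + 3y + 0, x=2..3)
  = 5*(3^2 - 2^2)/2 + (3y + 0)*(3 - 2)
  = 12.5 + (3y + 0)*1
  = 12.5 + 3y + 0
  = 12.5 + 3y
Step 2: Integrate over y in [1,5]:
  integral(12.5 + 3y, y=1..5)
  = 12.5*4 + 3*(5^2 - 1^2)/2
  = 50 + 36
  = 86


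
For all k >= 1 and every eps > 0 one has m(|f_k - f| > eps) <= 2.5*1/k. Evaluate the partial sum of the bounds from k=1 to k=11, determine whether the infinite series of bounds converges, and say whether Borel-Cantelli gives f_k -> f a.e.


Step 1: List the terms 2.5*1/k for k = 1 to 11:
  k=1: 2.5
  k=2: 1.25
  k=3: 0.833333
  k=4: 0.625
  k=5: 0.5
  k=6: 0.416667
  k=7: 0.357143
  k=8: 0.3125
  k=9: 0.277778
  k=10: 0.25
  k=11: 0.227273
Step 2: Partial sum = 2.5 + 1.25 + 0.833333 + 0.625 + 0.5 + 0.416667 + 0.357143 + 0.3125 + 0.277778 + 0.25 + 0.227273
     = 7.549693
Step 3: The full series sum_(k>=1) 2.5*1/k diverges (harmonic series, p = 1; a nonzero constant multiple of a divergent series diverges).
Step 4: The (first) Borel-Cantelli lemma requires a summable sequence of measures, so it does not apply here;
        from this bound alone no conclusion about a.e. convergence can be drawn (convergence in measure still
        gives an a.e.-convergent subsequence, but not a.e. convergence of the whole sequence).
Conclusion: series diverges; Borel-Cantelli is inconclusive about a.e. convergence of f_k.


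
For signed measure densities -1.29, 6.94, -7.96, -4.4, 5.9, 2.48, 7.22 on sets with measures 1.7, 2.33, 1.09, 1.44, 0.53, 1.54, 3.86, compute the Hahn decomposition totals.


Step 1: Compute signed measure on each set:
  Set 1: -1.29 * 1.7 = -2.193
  Set 2: 6.94 * 2.33 = 16.1702
  Set 3: -7.96 * 1.09 = -8.6764
  Set 4: -4.4 * 1.44 = -6.336
  Set 5: 5.9 * 0.53 = 3.127
  Set 6: 2.48 * 1.54 = 3.8192
  Set 7: 7.22 * 3.86 = 27.8692
Step 2: Total signed measure = (-2.193) + (16.1702) + (-8.6764) + (-6.336) + (3.127) + (3.8192) + (27.8692)
     = 33.7802
Step 3: Positive part mu+(X) = sum of positive contributions = 50.9856
Step 4: Negative part mu-(X) = |sum of negative contributions| = 17.2054


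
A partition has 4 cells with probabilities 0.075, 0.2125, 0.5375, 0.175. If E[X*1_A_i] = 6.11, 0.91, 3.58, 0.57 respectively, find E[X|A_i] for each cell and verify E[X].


For each cell A_i: E[X|A_i] = E[X*1_A_i] / P(A_i)
Step 1: E[X|A_1] = 6.11 / 0.075 = 81.466667
Step 2: E[X|A_2] = 0.91 / 0.2125 = 4.282353
Step 3: E[X|A_3] = 3.58 / 0.5375 = 6.660465
Step 4: E[X|A_4] = 0.57 / 0.175 = 3.257143
Verification: E[X] = sum E[X*1_A_i] = 6.11 + 0.91 + 3.58 + 0.57 = 11.17


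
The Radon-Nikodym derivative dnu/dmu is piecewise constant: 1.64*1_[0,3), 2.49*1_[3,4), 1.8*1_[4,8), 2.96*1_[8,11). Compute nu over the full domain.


Integrate each piece of the Radon-Nikodym derivative:
Step 1: integral_0^3 1.64 dx = 1.64*(3-0) = 1.64*3 = 4.92
Step 2: integral_3^4 2.49 dx = 2.49*(4-3) = 2.49*1 = 2.49
Step 3: integral_4^8 1.8 dx = 1.8*(8-4) = 1.8*4 = 7.2
Step 4: integral_8^11 2.96 dx = 2.96*(11-8) = 2.96*3 = 8.88
Total: 4.92 + 2.49 + 7.2 + 8.88 = 23.49


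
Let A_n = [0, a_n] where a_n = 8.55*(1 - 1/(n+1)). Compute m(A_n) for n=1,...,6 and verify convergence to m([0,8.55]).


By continuity of measure from below: if A_n increases to A, then m(A_n) -> m(A).
Here A = [0, 8.55], so m(A) = 8.55
Step 1: a_1 = 8.55*(1 - 1/2) = 4.275, m(A_1) = 4.275
Step 2: a_2 = 8.55*(1 - 1/3) = 5.7, m(A_2) = 5.7
Step 3: a_3 = 8.55*(1 - 1/4) = 6.4125, m(A_3) = 6.4125
Step 4: a_4 = 8.55*(1 - 1/5) = 6.84, m(A_4) = 6.84
Step 5: a_5 = 8.55*(1 - 1/6) = 7.125, m(A_5) = 7.125
Step 6: a_6 = 8.55*(1 - 1/7) = 7.3286, m(A_6) = 7.3286
Limit: m(A_n) -> m([0,8.55]) = 8.55


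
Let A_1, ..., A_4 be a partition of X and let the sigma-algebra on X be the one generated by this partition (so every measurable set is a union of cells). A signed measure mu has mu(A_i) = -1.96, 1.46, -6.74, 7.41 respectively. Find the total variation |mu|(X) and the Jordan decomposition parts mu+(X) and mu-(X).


Step 1: Every measurable set is a union of atoms (the cells / points), so a Hahn decomposition is
  obtained by grouping atoms by sign: P = union of atoms with mu > 0, N = union of the remaining atoms.
  Atoms in P (indices): 2, 4;  atoms in N (indices): 1, 3
  Positive values: 1.46, 7.41
  Negative values: -1.96, -6.74
Step 2: mu+(X) = mu(P) = sum of positive atom values = 8.87
Step 3: mu-(X) = -mu(N) = sum of |negative atom values| = 8.7
Step 4: |mu|(X) = mu+(X) + mu-(X) = 8.87 + 8.7 = 17.57


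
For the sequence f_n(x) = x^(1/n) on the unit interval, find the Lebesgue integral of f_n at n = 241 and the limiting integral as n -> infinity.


At n = 241: f_241(x) = x^(1/241).
Step 1: integral(x^(1/241), 0, 1) = [x^(1/241+1) / (1/241+1)] from 0 to 1
     = 1 / (1/241 + 1) = 1 / ((241+1)/241) = 241/(241+1)
     = 241/242 = 0.995868
Step 2: As n -> infinity, f_n(x) = x^(1/n) -> 1 for x in (0,1], and f_n is increasing in n.
By MCT, lim_n integral(f_n) = integral(lim_n f_n) = integral(1, 0, 1) = 1.
Step 3: Verify convergence: 241/242 = 0.995868 -> 1


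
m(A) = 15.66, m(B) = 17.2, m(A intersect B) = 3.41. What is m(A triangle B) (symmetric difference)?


m(A Delta B) = m(A) + m(B) - 2*m(A n B)
= 15.66 + 17.2 - 2*3.41
= 15.66 + 17.2 - 6.82
= 26.04


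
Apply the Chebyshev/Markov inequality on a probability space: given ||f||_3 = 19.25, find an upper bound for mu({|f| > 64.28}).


Chebyshev/Markov inequality: mu(|f| > eps) <= (||f||_p / eps)^p
Step 1: ||f||_3 / eps = 19.25 / 64.28 = 0.299471
Step 2: Raise to power p = 3:
  (0.299471)^3 = 0.026857
Step 3: Therefore mu(|f| > 64.28) <= 0.026857


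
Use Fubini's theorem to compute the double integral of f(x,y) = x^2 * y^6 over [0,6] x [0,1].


By Fubini's theorem, the double integral factors as a product of single integrals:
Step 1: integral_0^6 x^2 dx = [x^3/3] from 0 to 6
     = 6^3/3 = 72
Step 2: integral_0^1 y^6 dy = [y^7/7] from 0 to 1
     = 1^7/7 = 0.142857
Step 3: Double integral = 72 * 0.142857 = 10.285714


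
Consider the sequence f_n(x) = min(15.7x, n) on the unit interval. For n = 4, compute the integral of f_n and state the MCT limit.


f(x) = 15.7x on [0,1]; f_n(x) = min(15.7x, n). At n = 4:
Step 1: f(x) reaches 4 at x = 4/15.7 = 0.254777
Step 2: integral(f_4) = integral(15.7x, 0, 0.254777) + integral(4, 0.254777, 1)
       = 15.7*0.254777^2/2 + 4*(1 - 0.254777)
       = 0.509554 + 2.980892
       = 3.490446
Step 3: As n -> infinity, f_n increases to f, so by MCT integral(f_n) -> integral(f) = 15.7/2 = 7.85.
Convergence: integral(f_4) = 3.490446 -> 7.85 as n -> infinity


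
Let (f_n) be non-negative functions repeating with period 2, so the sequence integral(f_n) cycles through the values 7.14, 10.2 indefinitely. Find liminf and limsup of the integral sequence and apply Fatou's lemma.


The sequence (integral(f_n)) is periodic with period 2, repeating the values 7.14, 10.2 indefinitely.
Step 1: For a periodic sequence, every tail (a_m, a_(m+1), ...) contains all 2 period values infinitely often.
Step 2: Hence inf of every tail = min of the period values = min(7.14, 10.2) = 7.14.
        liminf_n integral(f_n) = sup over m of (inf of tail from m) = 7.14.
Step 3: Similarly sup of every tail = max of the period values = 10.2.
        limsup_n integral(f_n) = 10.2.
Step 4: Fatou's lemma: integral(liminf_n f_n) <= liminf_n integral(f_n) = 7.14.
        So the integral of the pointwise liminf is at most 7.14.


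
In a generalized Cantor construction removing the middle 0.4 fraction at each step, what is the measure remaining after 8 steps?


Step 1: At each step, fraction remaining = 1 - 0.4 = 0.6
Step 2: After 8 steps, measure = (0.6)^8
Result = 0.016796


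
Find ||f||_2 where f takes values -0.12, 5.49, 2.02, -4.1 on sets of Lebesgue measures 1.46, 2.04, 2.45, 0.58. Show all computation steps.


Step 1: Compute |f_i|^2 for each value:
  |-0.12|^2 = 0.0144
  |5.49|^2 = 30.1401
  |2.02|^2 = 4.0804
  |-4.1|^2 = 16.81
Step 2: Multiply by measures and sum:
  0.0144 * 1.46 = 0.021024
  30.1401 * 2.04 = 61.485804
  4.0804 * 2.45 = 9.99698
  16.81 * 0.58 = 9.7498
Sum = 0.021024 + 61.485804 + 9.99698 + 9.7498 = 81.253608
Step 3: Take the p-th root:
||f||_2 = (81.253608)^(1/2) = 9.014078


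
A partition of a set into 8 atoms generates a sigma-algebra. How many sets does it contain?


Each element of the sigma-algebra is a union of some subset of the 8 atoms.
The number of such subsets is 2^8 = 256.


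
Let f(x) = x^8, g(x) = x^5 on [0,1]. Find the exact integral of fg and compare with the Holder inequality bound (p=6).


Step 1: Exact integral of f*g = integral(x^13, 0, 1) = 1/14
     = 0.071429
Step 2: Holder bound with p=6, q=1.2:
  ||f||_p = (integral x^48 dx)^(1/6) = (1/49)^(1/6) = 0.522758
  ||g||_q = (integral x^6 dx)^(1/1.2) = (1/7)^(1/1.2) = 0.197584
Step 3: Holder bound = ||f||_p * ||g||_q = 0.522758 * 0.197584 = 0.103289
Verification: 0.071429 <= 0.103289 (Holder holds)


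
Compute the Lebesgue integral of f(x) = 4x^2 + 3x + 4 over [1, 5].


The Lebesgue integral of a Riemann-integrable function agrees with the Riemann integral.
Antiderivative F(x) = (4/3)x^3 + (3/2)x^2 + 4x
F(5) = (4/3)*5^3 + (3/2)*5^2 + 4*5
     = (4/3)*125 + (3/2)*25 + 4*5
     = 166.666667 + 37.5 + 20
     = 224.166667
F(1) = 6.833333
Integral = F(5) - F(1) = 224.166667 - 6.833333 = 217.333333


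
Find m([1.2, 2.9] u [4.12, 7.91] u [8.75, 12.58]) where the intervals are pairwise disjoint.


For pairwise disjoint intervals, m(union) = sum of lengths.
= (2.9 - 1.2) + (7.91 - 4.12) + (12.58 - 8.75)
= 1.7 + 3.79 + 3.83
= 9.32


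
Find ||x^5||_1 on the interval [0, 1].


Step 1: ||f||_1 = (integral_0^1 |x^5|^1 dx)^(1/1)
     = (integral_0^1 x^5 dx)^(1/1)
Step 2: integral_0^1 x^5 dx = [x^6/(6)] from 0 to 1 = 1^6/6
     = 1/6 = 0.166667
Step 3: ||f||_1 = (0.166667)^(1/1) = 0.166667


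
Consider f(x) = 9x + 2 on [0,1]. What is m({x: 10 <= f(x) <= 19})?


f^(-1)([10, 19]) = {x : 10 <= 9x + 2 <= 19}
Solving: (10 - 2)/9 <= x <= (19 - 2)/9
= [0.888889, 1.888889]
Intersecting with [0,1]: [0.888889, 1]
Measure = 1 - 0.888889 = 0.111111


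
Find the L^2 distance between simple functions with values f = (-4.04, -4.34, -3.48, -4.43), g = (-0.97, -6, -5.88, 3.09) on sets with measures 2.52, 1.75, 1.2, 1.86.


Step 1: Compute differences f_i - g_i:
  -4.04 - -0.97 = -3.07
  -4.34 - -6 = 1.66
  -3.48 - -5.88 = 2.4
  -4.43 - 3.09 = -7.52
Step 2: Compute |diff|^2 * measure for each set:
  |-3.07|^2 * 2.52 = 9.4249 * 2.52 = 23.750748
  |1.66|^2 * 1.75 = 2.7556 * 1.75 = 4.8223
  |2.4|^2 * 1.2 = 5.76 * 1.2 = 6.912
  |-7.52|^2 * 1.86 = 56.5504 * 1.86 = 105.183744
Step 3: Sum = 140.668792
Step 4: ||f-g||_2 = (140.668792)^(1/2) = 11.860388


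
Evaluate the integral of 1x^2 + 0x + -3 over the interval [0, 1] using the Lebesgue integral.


The Lebesgue integral of a Riemann-integrable function agrees with the Riemann integral.
Antiderivative F(x) = (1/3)x^3 + (0/2)x^2 + -3x
F(1) = (1/3)*1^3 + (0/2)*1^2 + -3*1
     = (1/3)*1 + (0/2)*1 + -3*1
     = 0.333333 + 0.0 + -3
     = -2.666667
F(0) = 0.0
Integral = F(1) - F(0) = -2.666667 - 0.0 = -2.666667


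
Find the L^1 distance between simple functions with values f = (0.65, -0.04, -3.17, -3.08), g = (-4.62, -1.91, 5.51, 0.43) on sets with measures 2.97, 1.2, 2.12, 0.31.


Step 1: Compute differences f_i - g_i:
  0.65 - -4.62 = 5.27
  -0.04 - -1.91 = 1.87
  -3.17 - 5.51 = -8.68
  -3.08 - 0.43 = -3.51
Step 2: Compute |diff|^1 * measure for each set:
  |5.27|^1 * 2.97 = 5.27 * 2.97 = 15.6519
  |1.87|^1 * 1.2 = 1.87 * 1.2 = 2.244
  |-8.68|^1 * 2.12 = 8.68 * 2.12 = 18.4016
  |-3.51|^1 * 0.31 = 3.51 * 0.31 = 1.0881
Step 3: Sum = 37.3856
Step 4: ||f-g||_1 = (37.3856)^(1/1) = 37.3856


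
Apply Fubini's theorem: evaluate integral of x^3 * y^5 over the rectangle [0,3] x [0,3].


By Fubini's theorem, the double integral factors as a product of single integrals:
Step 1: integral_0^3 x^3 dx = [x^4/4] from 0 to 3
     = 3^4/4 = 20.25
Step 2: integral_0^3 y^5 dy = [y^6/6] from 0 to 3
     = 3^6/6 = 121.5
Step 3: Double integral = 20.25 * 121.5 = 2460.375


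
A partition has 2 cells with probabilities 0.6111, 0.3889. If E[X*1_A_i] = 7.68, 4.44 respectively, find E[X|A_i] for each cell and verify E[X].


For each cell A_i: E[X|A_i] = E[X*1_A_i] / P(A_i)
Step 1: E[X|A_1] = 7.68 / 0.6111 = 12.567501
Step 2: E[X|A_2] = 4.44 / 0.3889 = 11.416817
Verification: E[X] = sum E[X*1_A_i] = 7.68 + 4.44 = 12.12


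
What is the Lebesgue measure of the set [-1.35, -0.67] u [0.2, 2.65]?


For pairwise disjoint intervals, m(union) = sum of lengths.
= (-0.67 - -1.35) + (2.65 - 0.2)
= 0.68 + 2.45
= 3.13


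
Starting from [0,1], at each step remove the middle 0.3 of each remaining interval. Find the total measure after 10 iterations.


Step 1: At each step, fraction remaining = 1 - 0.3 = 0.7
Step 2: After 10 steps, measure = (0.7)^10
Result = 0.028248


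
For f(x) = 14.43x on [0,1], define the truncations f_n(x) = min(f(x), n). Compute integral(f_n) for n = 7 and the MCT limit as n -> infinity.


f(x) = 14.43x on [0,1]; f_n(x) = min(14.43x, n). At n = 7:
Step 1: f(x) reaches 7 at x = 7/14.43 = 0.4851
Step 2: integral(f_7) = integral(14.43x, 0, 0.4851) + integral(7, 0.4851, 1)
       = 14.43*0.4851^2/2 + 7*(1 - 0.4851)
       = 1.697852 + 3.604297
       = 5.302148
Step 3: As n -> infinity, f_n increases to f, so by MCT integral(f_n) -> integral(f) = 14.43/2 = 7.215.
Convergence: integral(f_7) = 5.302148 -> 7.215 as n -> infinity


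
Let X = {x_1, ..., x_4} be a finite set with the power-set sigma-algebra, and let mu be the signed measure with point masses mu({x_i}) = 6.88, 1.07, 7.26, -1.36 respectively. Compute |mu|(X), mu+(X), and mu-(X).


Step 1: Every measurable set is a union of atoms (the cells / points), so a Hahn decomposition is
  obtained by grouping atoms by sign: P = union of atoms with mu > 0, N = union of the remaining atoms.
  Atoms in P (indices): 1, 2, 3;  atoms in N (indices): 4
  Positive values: 6.88, 1.07, 7.26
  Negative values: -1.36
Step 2: mu+(X) = mu(P) = sum of positive atom values = 15.21
Step 3: mu-(X) = -mu(N) = sum of |negative atom values| = 1.36
Step 4: |mu|(X) = mu+(X) + mu-(X) = 15.21 + 1.36 = 16.57


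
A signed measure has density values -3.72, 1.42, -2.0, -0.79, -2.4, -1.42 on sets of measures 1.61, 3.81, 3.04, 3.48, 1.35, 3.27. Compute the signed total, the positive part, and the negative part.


Step 1: Compute signed measure on each set:
  Set 1: -3.72 * 1.61 = -5.9892
  Set 2: 1.42 * 3.81 = 5.4102
  Set 3: -2.0 * 3.04 = -6.08
  Set 4: -0.79 * 3.48 = -2.7492
  Set 5: -2.4 * 1.35 = -3.24
  Set 6: -1.42 * 3.27 = -4.6434
Step 2: Total signed measure = (-5.9892) + (5.4102) + (-6.08) + (-2.7492) + (-3.24) + (-4.6434)
     = -17.2916
Step 3: Positive part mu+(X) = sum of positive contributions = 5.4102
Step 4: Negative part mu-(X) = |sum of negative contributions| = 22.7018


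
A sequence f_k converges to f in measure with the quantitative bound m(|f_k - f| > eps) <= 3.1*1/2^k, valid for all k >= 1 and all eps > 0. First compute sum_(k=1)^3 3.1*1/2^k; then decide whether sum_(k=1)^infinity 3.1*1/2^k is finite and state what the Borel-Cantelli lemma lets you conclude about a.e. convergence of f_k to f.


Step 1: List the terms 3.1*1/2^k for k = 1 to 3:
  k=1: 1.55
  k=2: 0.775
  k=3: 0.3875
Step 2: Partial sum = 1.55 + 0.775 + 0.3875
     = 2.7125
Step 3: The full series sum_(k>=1) 3.1*1/2^k converges (geometric series with ratio 1/2 < 1; a constant multiple of a convergent series converges).
Step 4: Fix eps > 0. Since sum_k m(|f_k - f| > eps) < infinity, the Borel-Cantelli lemma gives
        m(limsup_k {|f_k - f| > eps}) = 0, i.e. for a.e. x, |f_k(x) - f(x)| <= eps for all large k.
        Applying this with eps = 1/j for j = 1, 2, ... and intersecting the countably many full-measure sets,
        for a.e. x we get limsup_k |f_k(x) - f(x)| <= 1/j for every j, hence f_k -> f almost everywhere.
Conclusion: series converges; Borel-Cantelli yields f_k -> f a.e.


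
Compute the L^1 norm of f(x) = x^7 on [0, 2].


Step 1: ||f||_1 = (integral_0^2 |x^7|^1 dx)^(1/1)
     = (integral_0^2 x^7 dx)^(1/1)
Step 2: integral_0^2 x^7 dx = [x^8/(8)] from 0 to 2 = 2^8/8
     = 256/8 = 32
Step 3: ||f||_1 = (32)^(1/1) = 32


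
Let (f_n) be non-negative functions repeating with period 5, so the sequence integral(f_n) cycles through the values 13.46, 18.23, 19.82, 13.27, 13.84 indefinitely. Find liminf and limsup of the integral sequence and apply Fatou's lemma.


The sequence (integral(f_n)) is periodic with period 5, repeating the values 13.46, 18.23, 19.82, 13.27, 13.84 indefinitely.
Step 1: For a periodic sequence, every tail (a_m, a_(m+1), ...) contains all 5 period values infinitely often.
Step 2: Hence inf of every tail = min of the period values = min(13.46, 18.23, 19.82, 13.27, 13.84) = 13.27.
        liminf_n integral(f_n) = sup over m of (inf of tail from m) = 13.27.
Step 3: Similarly sup of every tail = max of the period values = 19.82.
        limsup_n integral(f_n) = 19.82.
Step 4: Fatou's lemma: integral(liminf_n f_n) <= liminf_n integral(f_n) = 13.27.
        So the integral of the pointwise liminf is at most 13.27.


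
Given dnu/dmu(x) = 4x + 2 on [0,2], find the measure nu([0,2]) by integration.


nu(A) = integral_A (dnu/dmu) dmu = integral_0^2 (4x + 2) dx
Step 1: Antiderivative F(x) = (4/2)x^2 + 2x
Step 2: F(2) = (4/2)*2^2 + 2*2 = 8 + 4 = 12
Step 3: F(0) = (4/2)*0^2 + 2*0 = 0.0 + 0 = 0.0
Step 4: nu([0,2]) = F(2) - F(0) = 12 - 0.0 = 12


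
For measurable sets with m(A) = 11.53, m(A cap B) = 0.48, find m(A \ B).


m(A \ B) = m(A) - m(A n B)
= 11.53 - 0.48
= 11.05


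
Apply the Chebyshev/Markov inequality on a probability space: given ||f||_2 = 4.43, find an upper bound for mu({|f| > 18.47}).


Chebyshev/Markov inequality: mu(|f| > eps) <= (||f||_p / eps)^p
Step 1: ||f||_2 / eps = 4.43 / 18.47 = 0.239848
Step 2: Raise to power p = 2:
  (0.239848)^2 = 0.057527
Step 3: Therefore mu(|f| > 18.47) <= 0.057527


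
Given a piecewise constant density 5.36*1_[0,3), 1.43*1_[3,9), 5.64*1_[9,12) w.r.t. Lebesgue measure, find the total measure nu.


Integrate each piece of the Radon-Nikodym derivative:
Step 1: integral_0^3 5.36 dx = 5.36*(3-0) = 5.36*3 = 16.08
Step 2: integral_3^9 1.43 dx = 1.43*(9-3) = 1.43*6 = 8.58
Step 3: integral_9^12 5.64 dx = 5.64*(12-9) = 5.64*3 = 16.92
Total: 16.08 + 8.58 + 16.92 = 41.58


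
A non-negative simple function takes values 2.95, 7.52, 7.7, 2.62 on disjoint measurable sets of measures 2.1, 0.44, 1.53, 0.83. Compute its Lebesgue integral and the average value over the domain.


Step 1: Integral = sum(value_i * measure_i)
= 2.95*2.1 + 7.52*0.44 + 7.7*1.53 + 2.62*0.83
= 6.195 + 3.3088 + 11.781 + 2.1746
= 23.4594
Step 2: Total measure of domain = 2.1 + 0.44 + 1.53 + 0.83 = 4.9
Step 3: Average value = 23.4594 / 4.9 = 4.787633


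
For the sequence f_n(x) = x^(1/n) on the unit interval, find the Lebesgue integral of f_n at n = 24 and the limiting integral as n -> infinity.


At n = 24: f_24(x) = x^(1/24).
Step 1: integral(x^(1/24), 0, 1) = [x^(1/24+1) / (1/24+1)] from 0 to 1
     = 1 / (1/24 + 1) = 1 / ((24+1)/24) = 24/(24+1)
     = 24/25 = 0.96
Step 2: As n -> infinity, f_n(x) = x^(1/n) -> 1 for x in (0,1], and f_n is increasing in n.
By MCT, lim_n integral(f_n) = integral(lim_n f_n) = integral(1, 0, 1) = 1.
Step 3: Verify convergence: 24/25 = 0.96 -> 1


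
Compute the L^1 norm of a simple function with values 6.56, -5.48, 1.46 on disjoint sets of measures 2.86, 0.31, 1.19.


Step 1: Compute |f_i|^1 for each value:
  |6.56|^1 = 6.56
  |-5.48|^1 = 5.48
  |1.46|^1 = 1.46
Step 2: Multiply by measures and sum:
  6.56 * 2.86 = 18.7616
  5.48 * 0.31 = 1.6988
  1.46 * 1.19 = 1.7374
Sum = 18.7616 + 1.6988 + 1.7374 = 22.1978
Step 3: Take the p-th root:
||f||_1 = (22.1978)^(1/1) = 22.1978


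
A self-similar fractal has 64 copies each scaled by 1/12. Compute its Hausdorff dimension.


For a self-similar set with N copies scaled by 1/r:
dim_H = log(N)/log(r) = log(64)/log(12)
= 4.158883/2.484907
= 1.673658


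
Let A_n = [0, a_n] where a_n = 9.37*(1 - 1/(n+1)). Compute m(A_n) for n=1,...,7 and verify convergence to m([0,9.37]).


By continuity of measure from below: if A_n increases to A, then m(A_n) -> m(A).
Here A = [0, 9.37], so m(A) = 9.37
Step 1: a_1 = 9.37*(1 - 1/2) = 4.685, m(A_1) = 4.685
Step 2: a_2 = 9.37*(1 - 1/3) = 6.2467, m(A_2) = 6.2467
Step 3: a_3 = 9.37*(1 - 1/4) = 7.0275, m(A_3) = 7.0275
Step 4: a_4 = 9.37*(1 - 1/5) = 7.496, m(A_4) = 7.496
Step 5: a_5 = 9.37*(1 - 1/6) = 7.8083, m(A_5) = 7.8083
Step 6: a_6 = 9.37*(1 - 1/7) = 8.0314, m(A_6) = 8.0314
Step 7: a_7 = 9.37*(1 - 1/8) = 8.1987, m(A_7) = 8.1987
Limit: m(A_n) -> m([0,9.37]) = 9.37


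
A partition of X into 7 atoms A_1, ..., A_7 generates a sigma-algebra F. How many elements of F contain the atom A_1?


Each element of F is a union of some subset S of the 7 atoms.
The element contains A_1 iff A_1 is in S.
So we count subsets S of {A_1,...,A_7} with A_1 in S: choose freely among the other 6 atoms.
Count = 2^(7-1) = 2^6 = 64.


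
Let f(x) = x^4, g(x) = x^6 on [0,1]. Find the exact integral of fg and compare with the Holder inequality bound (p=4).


Step 1: Exact integral of f*g = integral(x^10, 0, 1) = 1/11
     = 0.090909
Step 2: Holder bound with p=4, q=1.333333:
  ||f||_p = (integral x^16 dx)^(1/4) = (1/17)^(1/4) = 0.492479
  ||g||_q = (integral x^8 dx)^(1/1.333333) = (1/9)^(1/1.333333) = 0.19245
Step 3: Holder bound = ||f||_p * ||g||_q = 0.492479 * 0.19245 = 0.094778
Verification: 0.090909 <= 0.094778 (Holder holds)


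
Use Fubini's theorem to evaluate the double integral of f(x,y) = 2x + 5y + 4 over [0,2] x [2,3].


By Fubini, integrate in x first, then y.
Step 1: Fix y, integrate over x in [0,2]:
  integral(2x + 5y + 4, x=0..2)
  = 2*(2^2 - 0^2)/2 + (5y + 4)*(2 - 0)
  = 4 + (5y + 4)*2
  = 4 + 10y + 8
  = 12 + 10y
Step 2: Integrate over y in [2,3]:
  integral(12 + 10y, y=2..3)
  = 12*1 + 10*(3^2 - 2^2)/2
  = 12 + 25
  = 37


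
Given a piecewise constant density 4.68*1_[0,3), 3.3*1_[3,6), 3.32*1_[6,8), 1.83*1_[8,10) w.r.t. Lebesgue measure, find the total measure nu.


Integrate each piece of the Radon-Nikodym derivative:
Step 1: integral_0^3 4.68 dx = 4.68*(3-0) = 4.68*3 = 14.04
Step 2: integral_3^6 3.3 dx = 3.3*(6-3) = 3.3*3 = 9.9
Step 3: integral_6^8 3.32 dx = 3.32*(8-6) = 3.32*2 = 6.64
Step 4: integral_8^10 1.83 dx = 1.83*(10-8) = 1.83*2 = 3.66
Total: 14.04 + 9.9 + 6.64 + 3.66 = 34.24


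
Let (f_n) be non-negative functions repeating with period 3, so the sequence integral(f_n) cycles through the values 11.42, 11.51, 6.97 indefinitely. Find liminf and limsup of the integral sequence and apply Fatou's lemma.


The sequence (integral(f_n)) is periodic with period 3, repeating the values 11.42, 11.51, 6.97 indefinitely.
Step 1: For a periodic sequence, every tail (a_m, a_(m+1), ...) contains all 3 period values infinitely often.
Step 2: Hence inf of every tail = min of the period values = min(11.42, 11.51, 6.97) = 6.97.
        liminf_n integral(f_n) = sup over m of (inf of tail from m) = 6.97.
Step 3: Similarly sup of every tail = max of the period values = 11.51.
        limsup_n integral(f_n) = 11.51.
Step 4: Fatou's lemma: integral(liminf_n f_n) <= liminf_n integral(f_n) = 6.97.
        So the integral of the pointwise liminf is at most 6.97.


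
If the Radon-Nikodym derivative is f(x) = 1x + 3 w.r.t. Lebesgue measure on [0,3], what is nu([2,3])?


nu(A) = integral_A (dnu/dmu) dmu = integral_2^3 (1x + 3) dx
Step 1: Antiderivative F(x) = (1/2)x^2 + 3x
Step 2: F(3) = (1/2)*3^2 + 3*3 = 4.5 + 9 = 13.5
Step 3: F(2) = (1/2)*2^2 + 3*2 = 2 + 6 = 8
Step 4: nu([2,3]) = F(3) - F(2) = 13.5 - 8 = 5.5


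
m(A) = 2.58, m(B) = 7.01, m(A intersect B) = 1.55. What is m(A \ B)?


m(A \ B) = m(A) - m(A n B)
= 2.58 - 1.55
= 1.03


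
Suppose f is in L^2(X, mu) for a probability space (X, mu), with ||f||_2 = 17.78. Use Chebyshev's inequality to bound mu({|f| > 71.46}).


Chebyshev/Markov inequality: mu(|f| > eps) <= (||f||_p / eps)^p
Step 1: ||f||_2 / eps = 17.78 / 71.46 = 0.248811
Step 2: Raise to power p = 2:
  (0.248811)^2 = 0.061907
Step 3: Therefore mu(|f| > 71.46) <= 0.061907


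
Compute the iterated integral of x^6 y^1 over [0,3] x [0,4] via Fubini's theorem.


By Fubini's theorem, the double integral factors as a product of single integrals:
Step 1: integral_0^3 x^6 dx = [x^7/7] from 0 to 3
     = 3^7/7 = 312.428571
Step 2: integral_0^4 y^1 dy = [y^2/2] from 0 to 4
     = 4^2/2 = 8
Step 3: Double integral = 312.428571 * 8 = 2499.428571


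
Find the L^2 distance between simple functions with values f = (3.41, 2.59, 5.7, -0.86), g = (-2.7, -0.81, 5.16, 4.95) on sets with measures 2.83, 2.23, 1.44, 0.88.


Step 1: Compute differences f_i - g_i:
  3.41 - -2.7 = 6.11
  2.59 - -0.81 = 3.4
  5.7 - 5.16 = 0.54
  -0.86 - 4.95 = -5.81
Step 2: Compute |diff|^2 * measure for each set:
  |6.11|^2 * 2.83 = 37.3321 * 2.83 = 105.649843
  |3.4|^2 * 2.23 = 11.56 * 2.23 = 25.7788
  |0.54|^2 * 1.44 = 0.2916 * 1.44 = 0.419904
  |-5.81|^2 * 0.88 = 33.7561 * 0.88 = 29.705368
Step 3: Sum = 161.553915
Step 4: ||f-g||_2 = (161.553915)^(1/2) = 12.710386


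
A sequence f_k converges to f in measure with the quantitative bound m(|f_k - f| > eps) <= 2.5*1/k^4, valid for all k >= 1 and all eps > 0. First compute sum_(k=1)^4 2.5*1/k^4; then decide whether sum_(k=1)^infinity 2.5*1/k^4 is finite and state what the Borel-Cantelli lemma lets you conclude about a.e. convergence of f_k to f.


Step 1: List the terms 2.5*1/k^4 for k = 1 to 4:
  k=1: 2.5
  k=2: 0.15625
  k=3: 0.030864
  k=4: 0.009766
Step 2: Partial sum = 2.5 + 0.15625 + 0.030864 + 0.009766
     = 2.69688
Step 3: The full series sum_(k>=1) 2.5*1/k^4 converges (p-series with p = 4 > 1; a constant multiple of a convergent series converges).
Step 4: Fix eps > 0. Since sum_k m(|f_k - f| > eps) < infinity, the Borel-Cantelli lemma gives
        m(limsup_k {|f_k - f| > eps}) = 0, i.e. for a.e. x, |f_k(x) - f(x)| <= eps for all large k.
        Applying this with eps = 1/j for j = 1, 2, ... and intersecting the countably many full-measure sets,
        for a.e. x we get limsup_k |f_k(x) - f(x)| <= 1/j for every j, hence f_k -> f almost everywhere.
Conclusion: series converges; Borel-Cantelli yields f_k -> f a.e.


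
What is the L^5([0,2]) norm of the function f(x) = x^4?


Step 1: ||f||_5 = (integral_0^2 |x^4|^5 dx)^(1/5)
     = (integral_0^2 x^20 dx)^(1/5)
Step 2: integral_0^2 x^20 dx = [x^21/(21)] from 0 to 2 = 2^21/21
     = 2097152/21 = 99864.380952
Step 3: ||f||_5 = (99864.380952)^(1/5) = 9.997286


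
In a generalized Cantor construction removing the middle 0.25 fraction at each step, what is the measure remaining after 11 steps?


Step 1: At each step, fraction remaining = 1 - 0.25 = 0.75
Step 2: After 11 steps, measure = (0.75)^11
Result = 0.042235


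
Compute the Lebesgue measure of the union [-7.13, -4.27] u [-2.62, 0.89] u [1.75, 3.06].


For pairwise disjoint intervals, m(union) = sum of lengths.
= (-4.27 - -7.13) + (0.89 - -2.62) + (3.06 - 1.75)
= 2.86 + 3.51 + 1.31
= 7.68


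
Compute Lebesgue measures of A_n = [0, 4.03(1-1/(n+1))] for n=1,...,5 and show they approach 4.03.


By continuity of measure from below: if A_n increases to A, then m(A_n) -> m(A).
Here A = [0, 4.03], so m(A) = 4.03
Step 1: a_1 = 4.03*(1 - 1/2) = 2.015, m(A_1) = 2.015
Step 2: a_2 = 4.03*(1 - 1/3) = 2.6867, m(A_2) = 2.6867
Step 3: a_3 = 4.03*(1 - 1/4) = 3.0225, m(A_3) = 3.0225
Step 4: a_4 = 4.03*(1 - 1/5) = 3.224, m(A_4) = 3.224
Step 5: a_5 = 4.03*(1 - 1/6) = 3.3583, m(A_5) = 3.3583
Limit: m(A_n) -> m([0,4.03]) = 4.03


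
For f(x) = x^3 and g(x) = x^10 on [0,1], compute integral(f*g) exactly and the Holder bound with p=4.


Step 1: Exact integral of f*g = integral(x^13, 0, 1) = 1/14
     = 0.071429
Step 2: Holder bound with p=4, q=1.333333:
  ||f||_p = (integral x^12 dx)^(1/4) = (1/13)^(1/4) = 0.52664
  ||g||_q = (integral x^13.333333 dx)^(1/1.333333) = (1/14.333333)^(1/1.333333) = 0.13575
Step 3: Holder bound = ||f||_p * ||g||_q = 0.52664 * 0.13575 = 0.071491
Verification: 0.071429 <= 0.071491 (Holder holds)


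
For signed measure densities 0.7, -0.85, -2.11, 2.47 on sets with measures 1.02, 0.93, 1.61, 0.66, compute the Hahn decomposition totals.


Step 1: Compute signed measure on each set:
  Set 1: 0.7 * 1.02 = 0.714
  Set 2: -0.85 * 0.93 = -0.7905
  Set 3: -2.11 * 1.61 = -3.3971
  Set 4: 2.47 * 0.66 = 1.6302
Step 2: Total signed measure = (0.714) + (-0.7905) + (-3.3971) + (1.6302)
     = -1.8434
Step 3: Positive part mu+(X) = sum of positive contributions = 2.3442
Step 4: Negative part mu-(X) = |sum of negative contributions| = 4.1876


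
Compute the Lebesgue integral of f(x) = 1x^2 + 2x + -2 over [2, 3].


The Lebesgue integral of a Riemann-integrable function agrees with the Riemann integral.
Antiderivative F(x) = (1/3)x^3 + (2/2)x^2 + -2x
F(3) = (1/3)*3^3 + (2/2)*3^2 + -2*3
     = (1/3)*27 + (2/2)*9 + -2*3
     = 9 + 9 + -6
     = 12
F(2) = 2.666667
Integral = F(3) - F(2) = 12 - 2.666667 = 9.333333


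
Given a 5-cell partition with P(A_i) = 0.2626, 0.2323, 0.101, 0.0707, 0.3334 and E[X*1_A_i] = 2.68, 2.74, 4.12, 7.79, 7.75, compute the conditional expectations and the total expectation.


For each cell A_i: E[X|A_i] = E[X*1_A_i] / P(A_i)
Step 1: E[X|A_1] = 2.68 / 0.2626 = 10.205636
Step 2: E[X|A_2] = 2.74 / 0.2323 = 11.795093
Step 3: E[X|A_3] = 4.12 / 0.101 = 40.792079
Step 4: E[X|A_4] = 7.79 / 0.0707 = 110.183876
Step 5: E[X|A_5] = 7.75 / 0.3334 = 23.245351
Verification: E[X] = sum E[X*1_A_i] = 2.68 + 2.74 + 4.12 + 7.79 + 7.75 = 25.08


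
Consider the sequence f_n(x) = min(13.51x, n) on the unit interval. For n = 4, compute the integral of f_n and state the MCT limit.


f(x) = 13.51x on [0,1]; f_n(x) = min(13.51x, n). At n = 4:
Step 1: f(x) reaches 4 at x = 4/13.51 = 0.296077
Step 2: integral(f_4) = integral(13.51x, 0, 0.296077) + integral(4, 0.296077, 1)
       = 13.51*0.296077^2/2 + 4*(1 - 0.296077)
       = 0.592154 + 2.815692
       = 3.407846
Step 3: As n -> infinity, f_n increases to f, so by MCT integral(f_n) -> integral(f) = 13.51/2 = 6.755.
Convergence: integral(f_4) = 3.407846 -> 6.755 as n -> infinity


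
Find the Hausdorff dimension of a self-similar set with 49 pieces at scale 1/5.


For a self-similar set with N copies scaled by 1/r:
dim_H = log(N)/log(r) = log(49)/log(5)
= 3.89182/1.609438
= 2.418124


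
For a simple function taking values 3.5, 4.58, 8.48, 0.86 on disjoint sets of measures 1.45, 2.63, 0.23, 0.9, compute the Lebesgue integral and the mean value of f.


Step 1: Integral = sum(value_i * measure_i)
= 3.5*1.45 + 4.58*2.63 + 8.48*0.23 + 0.86*0.9
= 5.075 + 12.0454 + 1.9504 + 0.774
= 19.8448
Step 2: Total measure of domain = 1.45 + 2.63 + 0.23 + 0.9 = 5.21
Step 3: Average value = 19.8448 / 5.21 = 3.808983


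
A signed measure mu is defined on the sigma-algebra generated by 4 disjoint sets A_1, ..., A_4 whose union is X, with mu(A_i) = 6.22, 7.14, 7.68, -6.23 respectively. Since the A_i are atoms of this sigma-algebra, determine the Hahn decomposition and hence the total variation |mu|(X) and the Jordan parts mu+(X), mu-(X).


Step 1: Every measurable set is a union of atoms (the cells / points), so a Hahn decomposition is
  obtained by grouping atoms by sign: P = union of atoms with mu > 0, N = union of the remaining atoms.
  Atoms in P (indices): 1, 2, 3;  atoms in N (indices): 4
  Positive values: 6.22, 7.14, 7.68
  Negative values: -6.23
Step 2: mu+(X) = mu(P) = sum of positive atom values = 21.04
Step 3: mu-(X) = -mu(N) = sum of |negative atom values| = 6.23
Step 4: |mu|(X) = mu+(X) + mu-(X) = 21.04 + 6.23 = 27.27


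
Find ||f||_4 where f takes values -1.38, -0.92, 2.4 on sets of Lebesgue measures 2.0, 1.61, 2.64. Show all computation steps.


Step 1: Compute |f_i|^4 for each value:
  |-1.38|^4 = 3.626739
  |-0.92|^4 = 0.716393
  |2.4|^4 = 33.1776
Step 2: Multiply by measures and sum:
  3.626739 * 2.0 = 7.253479
  0.716393 * 1.61 = 1.153393
  33.1776 * 2.64 = 87.588864
Sum = 7.253479 + 1.153393 + 87.588864 = 95.995735
Step 3: Take the p-th root:
||f||_4 = (95.995735)^(1/4) = 3.130134


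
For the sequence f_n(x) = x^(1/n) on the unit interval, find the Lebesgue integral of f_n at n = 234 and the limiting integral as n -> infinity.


At n = 234: f_234(x) = x^(1/234).
Step 1: integral(x^(1/234), 0, 1) = [x^(1/234+1) / (1/234+1)] from 0 to 1
     = 1 / (1/234 + 1) = 1 / ((234+1)/234) = 234/(234+1)
     = 234/235 = 0.995745
Step 2: As n -> infinity, f_n(x) = x^(1/n) -> 1 for x in (0,1], and f_n is increasing in n.
By MCT, lim_n integral(f_n) = integral(lim_n f_n) = integral(1, 0, 1) = 1.
Step 3: Verify convergence: 234/235 = 0.995745 -> 1
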